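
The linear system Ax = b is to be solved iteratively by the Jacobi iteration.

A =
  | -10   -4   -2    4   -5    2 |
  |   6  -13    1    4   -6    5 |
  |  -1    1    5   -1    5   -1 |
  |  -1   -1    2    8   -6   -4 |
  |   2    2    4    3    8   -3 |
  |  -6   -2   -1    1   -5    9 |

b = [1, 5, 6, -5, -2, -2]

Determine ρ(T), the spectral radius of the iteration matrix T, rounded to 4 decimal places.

1.1925

A = D + L + U where D = diag(-10, -13, 5, 8, 8, 9).
Jacobi: T = -D⁻¹(L+U), T[1,2] = -(1)/(-13) = +0.0769; T[1,1] = 0.
  T[0,:] = [+0.0000 -0.4000 -0.2000 +0.4000 -0.5000 +0.2000]
  T[1,:] = [+0.4615 +0.0000 +0.0769 +0.3077 -0.4615 +0.3846]
  T[2,:] = [+0.2000 -0.2000 +0.0000 +0.2000 -1.0000 +0.2000]
  T[3,:] = [+0.1250 +0.1250 -0.2500 +0.0000 +0.7500 +0.5000]
  T[4,:] = [-0.2500 -0.2500 -0.5000 -0.3750 +0.0000 +0.3750]
  T[5,:] = [+0.6667 +0.2222 +0.1111 -0.1111 +0.5556 +0.0000]
|λ(T)| sorted: 1.1925, 0.7402, 0.7402, 0.4598, 0.4598, 0.0258.
ρ = 1.1925; 1.1925 > 1, so it fails to converge.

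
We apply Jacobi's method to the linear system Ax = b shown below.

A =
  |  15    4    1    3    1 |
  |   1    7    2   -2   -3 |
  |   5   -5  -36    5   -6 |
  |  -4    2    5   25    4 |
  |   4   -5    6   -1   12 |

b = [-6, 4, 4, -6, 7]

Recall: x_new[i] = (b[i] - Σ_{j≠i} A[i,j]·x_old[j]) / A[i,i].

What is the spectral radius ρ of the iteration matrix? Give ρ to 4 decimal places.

0.6771

Split A = D + L + U, D = diag(15, 7, -36, 25, 12).
T_J = -D⁻¹(L+U): T[4,2] = -(6)/(12) = -0.5000; T[4,4] = 0.
  T[0,:] = [+0.0000 -0.2667 -0.0667 -0.2000 -0.0667]
  T[1,:] = [-0.1429 +0.0000 -0.2857 +0.2857 +0.4286]
  T[2,:] = [+0.1389 -0.1389 +0.0000 +0.1389 -0.1667]
  T[3,:] = [+0.1600 -0.0800 -0.2000 +0.0000 -0.1600]
  T[4,:] = [-0.3333 +0.4167 -0.5000 +0.0833 +0.0000]
|roots of det(T-λI)|: 0.6771, 0.3925, 0.2798, 0.2798, 0.2339.
ρ = 0.6771; 0.6771 < 1: convergent.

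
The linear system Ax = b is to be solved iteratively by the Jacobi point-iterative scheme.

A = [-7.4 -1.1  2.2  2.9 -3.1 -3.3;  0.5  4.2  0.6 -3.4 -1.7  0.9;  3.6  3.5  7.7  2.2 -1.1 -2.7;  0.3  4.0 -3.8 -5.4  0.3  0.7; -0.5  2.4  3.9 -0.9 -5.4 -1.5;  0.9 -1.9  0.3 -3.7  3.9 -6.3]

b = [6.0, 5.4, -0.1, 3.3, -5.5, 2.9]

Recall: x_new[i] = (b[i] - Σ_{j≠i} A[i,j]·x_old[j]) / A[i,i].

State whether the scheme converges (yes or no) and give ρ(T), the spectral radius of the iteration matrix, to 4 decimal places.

no, ρ = 1.1924

Write A = D+L+U with D = diag(-7.4, 4.2, 7.7, -5.4, -5.4, -6.3).
Jacobi: T = -D⁻¹(L+U), T[3,4] = -(0.3)/(-5.4) = +0.0556; T[3,3] = 0.
  T[0,:] = [+0.0000  -0.1486  +0.2973  +0.3919  -0.4189  -0.4459]
  T[1,:] = [-0.1190  +0.0000  -0.1429  +0.8095  +0.4048  -0.2143]
  T[2,:] = [-0.4675  -0.4545  +0.0000  -0.2857  +0.1429  +0.3506]
  T[3,:] = [+0.0556  +0.7407  -0.7037  +0.0000  +0.0556  +0.1296]
  T[4,:] = [-0.0926  +0.4444  +0.7222  -0.1667  +0.0000  -0.2778]
  T[5,:] = [+0.1429  -0.3016  +0.0476  -0.5873  +0.6190  +0.0000]
moduli |λ_i(T)| = 1.1924, 0.9108, 0.8656, 0.8656, 0.6373, 0.2192.
spectral radius ρ = 1.1924; 1.1924 > 1: divergent.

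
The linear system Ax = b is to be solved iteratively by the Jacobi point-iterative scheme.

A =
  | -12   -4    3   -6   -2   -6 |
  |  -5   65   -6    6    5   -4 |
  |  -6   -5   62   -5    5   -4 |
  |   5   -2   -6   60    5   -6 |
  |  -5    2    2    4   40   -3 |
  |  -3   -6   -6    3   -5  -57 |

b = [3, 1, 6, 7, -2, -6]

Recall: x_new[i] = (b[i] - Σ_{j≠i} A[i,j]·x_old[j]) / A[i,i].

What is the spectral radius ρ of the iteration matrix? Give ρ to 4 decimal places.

0.3217

Split A = D + L + U, D = diag(-12, 65, 62, 60, 40, -57).
T_J = -D⁻¹(L+U): T[3,0] = -(5)/(60) = -0.0833; T[3,3] = 0.
  T[0,:] = [+0.0000 -0.3333 +0.2500 -0.5000 -0.1667 -0.5000]
  T[1,:] = [+0.0769 +0.0000 +0.0923 -0.0923 -0.0769 +0.0615]
  T[2,:] = [+0.0968 +0.0806 +0.0000 +0.0806 -0.0806 +0.0645]
  T[3,:] = [-0.0833 +0.0333 +0.1000 +0.0000 -0.0833 +0.1000]
  T[4,:] = [+0.1250 -0.0500 -0.0500 -0.1000 +0.0000 +0.0750]
  T[5,:] = [-0.0526 -0.1053 -0.1053 +0.0526 -0.0877 +0.0000]
|λ(T)| sorted: 0.3217, 0.2621, 0.2548, 0.2548, 0.1698, 0.0097.
ρ(T) = max|λ| = 0.3217; 0.3217 < 1: convergent.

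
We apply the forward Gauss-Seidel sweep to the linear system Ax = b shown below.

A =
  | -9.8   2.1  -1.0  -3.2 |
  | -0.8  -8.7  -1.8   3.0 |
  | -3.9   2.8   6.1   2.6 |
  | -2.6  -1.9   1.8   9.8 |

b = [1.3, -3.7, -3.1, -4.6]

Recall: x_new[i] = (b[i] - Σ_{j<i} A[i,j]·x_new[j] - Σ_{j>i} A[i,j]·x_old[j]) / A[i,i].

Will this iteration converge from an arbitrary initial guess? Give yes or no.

yes

Split A = D + L + U, D = diag(-9.8, -8.7, 6.1, 9.8).
GS T = -(D+L)⁻¹U: row 0 first, T[0,3] = -(-3.2)/(-9.8) = -0.3265; later rows by forward substitution.
  T[0,:] = [+0.0000, +0.2143, -0.1020, -0.3265]
  T[1,:] = [+0.0000, -0.0197, -0.1975, +0.3749]
  T[2,:] = [+0.0000, +0.1460, +0.0254, -0.8071]
  T[3,:] = [+0.0000, +0.0262, -0.0700, +0.1343]
|roots of det(T-λI)|: 0.3113, 0.1269, 0.1269, 0.0000.
ρ(T) = max|λ| = 0.3113; 0.3113 < 1 ⇒ converges.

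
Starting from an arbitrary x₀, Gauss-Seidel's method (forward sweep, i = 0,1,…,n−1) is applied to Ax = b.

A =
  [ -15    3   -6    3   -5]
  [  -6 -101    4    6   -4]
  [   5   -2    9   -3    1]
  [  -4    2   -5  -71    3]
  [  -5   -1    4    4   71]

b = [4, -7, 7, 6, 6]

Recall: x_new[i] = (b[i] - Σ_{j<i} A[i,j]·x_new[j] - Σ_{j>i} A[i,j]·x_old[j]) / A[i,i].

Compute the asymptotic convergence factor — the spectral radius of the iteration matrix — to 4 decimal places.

0.1844

A = D + L + U where D = diag(-15, -101, 9, -71, 71).
T_GS = -(D+L)⁻¹U: row 0 first, T[0,2] = -(-6)/(-15) = -0.4000; later rows by forward substitution.
  T[0,:] = [+0.0000, +0.2000, -0.4000, +0.2000, -0.3333]
  T[1,:] = [+0.0000, -0.0119, +0.0634, +0.0475, -0.0198]
  T[2,:] = [+0.0000, -0.1138, +0.2363, +0.2328, +0.0697]
  T[3,:] = [+0.0000, -0.0036, +0.0077, -0.0263, +0.0556]
  T[4,:] = [+0.0000, +0.0205, -0.0410, +0.0031, -0.0308]
moduli |λ_i(T)| = 0.1844, 0.0691, 0.0337, 0.0183, 0.0000.
ρ = 0.1844; 0.1844 < 1 ⇒ converges.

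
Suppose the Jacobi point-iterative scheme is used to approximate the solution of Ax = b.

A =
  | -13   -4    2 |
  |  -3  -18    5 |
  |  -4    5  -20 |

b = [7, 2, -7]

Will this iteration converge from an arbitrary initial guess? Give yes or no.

yes

A = D + L + U where D = diag(-13, -18, -20).
Jacobi T = -D⁻¹(L+U): T[2,0] = -(-4)/(-20) = -0.2000; T[2,2] = 0.
  T[0,:] = [+0.0000, -0.3077, +0.1538]
  T[1,:] = [-0.1667, +0.0000, +0.2778]
  T[2,:] = [-0.2000, +0.2500, +0.0000]
|roots of det(T-λI)|: 0.3474, 0.1754, 0.1754.
spectral radius ρ = 0.3474; 0.3474 < 1: convergent.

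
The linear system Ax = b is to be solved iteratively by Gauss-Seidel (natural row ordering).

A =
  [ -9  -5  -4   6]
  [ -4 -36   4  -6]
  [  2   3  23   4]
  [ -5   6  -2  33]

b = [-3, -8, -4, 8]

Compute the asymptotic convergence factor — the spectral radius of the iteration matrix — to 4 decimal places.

Write A = D+L+U with D = diag(-9, -36, 23, 33).
GS T = -(D+L)⁻¹U: row 0 first, T[0,3] = -(6)/(-9) = +0.6667; later rows by forward substitution.
  T[0,:] = [+0.0000  -0.5556  -0.4444  +0.6667]
  T[1,:] = [+0.0000  +0.0617  +0.1605  -0.2407]
  T[2,:] = [+0.0000  +0.0403  +0.0177  -0.2005]
  T[3,:] = [+0.0000  -0.0930  -0.0954  +0.1326]
eigenvalue magnitudes: 0.3350, 0.0697, 0.0697, 0.0000.
ρ(T) = max|λ| = 0.3350; 0.3350 < 1: convergent.

0.3350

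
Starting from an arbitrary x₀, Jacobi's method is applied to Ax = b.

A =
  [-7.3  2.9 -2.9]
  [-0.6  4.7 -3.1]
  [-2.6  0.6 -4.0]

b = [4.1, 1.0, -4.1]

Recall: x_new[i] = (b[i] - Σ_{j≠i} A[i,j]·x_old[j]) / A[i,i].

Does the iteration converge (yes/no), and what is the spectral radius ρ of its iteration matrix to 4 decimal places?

yes, ρ = 0.7948

Diagonal D = diag(-7.3, 4.7, -4); L, U strict lower/upper.
Jacobi T = -D⁻¹(L+U): T[0,1] = -(2.9)/(-7.3) = +0.3973; T[0,0] = 0.
  T[0,:] = [+0.0000 +0.3973 -0.3973]
  T[1,:] = [+0.1277 +0.0000 +0.6596]
  T[2,:] = [-0.6500 +0.1500 +0.0000]
|λ(T)| sorted: 0.7948, 0.4731, 0.4731.
ρ(T) = max|λ| = 0.7948; 0.7948 < 1 ⇒ converges.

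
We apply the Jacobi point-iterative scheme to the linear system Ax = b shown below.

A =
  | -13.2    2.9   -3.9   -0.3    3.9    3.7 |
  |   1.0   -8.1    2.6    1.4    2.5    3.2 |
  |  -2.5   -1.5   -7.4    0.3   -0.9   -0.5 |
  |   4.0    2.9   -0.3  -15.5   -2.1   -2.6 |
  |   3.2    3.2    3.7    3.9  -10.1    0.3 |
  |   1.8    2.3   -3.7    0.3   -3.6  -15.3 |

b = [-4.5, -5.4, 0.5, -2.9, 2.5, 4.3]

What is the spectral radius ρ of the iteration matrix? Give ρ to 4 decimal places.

A = D + L + U where D = diag(-13.2, -8.1, -7.4, -15.5, -10.1, -15.3).
T_J = -D⁻¹(L+U): T[1,5] = -(3.2)/(-8.1) = +0.3951; T[1,1] = 0.
  T[0,:] = [+0.0000, +0.2197, -0.2955, -0.0227, +0.2955, +0.2803]
  T[1,:] = [+0.1235, +0.0000, +0.3210, +0.1728, +0.3086, +0.3951]
  T[2,:] = [-0.3378, -0.2027, +0.0000, +0.0405, -0.1216, -0.0676]
  T[3,:] = [+0.2581, +0.1871, -0.0194, +0.0000, -0.1355, -0.1677]
  T[4,:] = [+0.3168, +0.3168, +0.3663, +0.3861, +0.0000, +0.0297]
  T[5,:] = [+0.1176, +0.1503, -0.2418, +0.0196, -0.2353, +0.0000]
eigenvalue magnitudes: 0.5993, 0.4242, 0.2316, 0.1389, 0.1389, 0.0228.
spectral radius ρ = 0.5993; 0.5993 < 1 ⇒ converges.

0.5993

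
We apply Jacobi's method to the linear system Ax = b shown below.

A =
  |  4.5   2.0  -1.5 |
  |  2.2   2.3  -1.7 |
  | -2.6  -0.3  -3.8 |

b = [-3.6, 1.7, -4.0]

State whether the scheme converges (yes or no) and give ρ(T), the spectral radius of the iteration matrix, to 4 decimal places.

A = D + L + U where D = diag(4.5, 2.3, -3.8).
Jacobi: T = -D⁻¹(L+U), T[0,1] = -(2)/(4.5) = -0.4444; T[0,0] = 0.
  T[0,:] = [+0.0000  -0.4444  +0.3333]
  T[1,:] = [-0.9565  +0.0000  +0.7391]
  T[2,:] = [-0.6842  -0.0789  +0.0000]
|λ(T)| sorted: 0.7030, 0.5963, 0.5963.
ρ = 0.7030; 0.7030 < 1, so it converges for any x₀.

yes, ρ = 0.7030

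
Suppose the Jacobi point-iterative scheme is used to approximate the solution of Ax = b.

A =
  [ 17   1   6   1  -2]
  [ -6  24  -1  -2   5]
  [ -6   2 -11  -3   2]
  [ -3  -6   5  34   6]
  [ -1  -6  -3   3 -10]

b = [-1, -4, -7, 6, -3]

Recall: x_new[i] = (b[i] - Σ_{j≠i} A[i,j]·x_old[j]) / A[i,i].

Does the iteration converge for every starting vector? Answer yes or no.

yes

A = D + L + U where D = diag(17, 24, -11, 34, -10).
Jacobi: T = -D⁻¹(L+U), T[4,3] = -(3)/(-10) = +0.3000; T[4,4] = 0.
  T[0,:] = [+0.0000, -0.0588, -0.3529, -0.0588, +0.1176]
  T[1,:] = [+0.2500, +0.0000, +0.0417, +0.0833, -0.2083]
  T[2,:] = [-0.5455, +0.1818, +0.0000, -0.2727, +0.1818]
  T[3,:] = [+0.0882, +0.1765, -0.1471, +0.0000, -0.1765]
  T[4,:] = [-0.1000, -0.6000, -0.3000, +0.3000, +0.0000]
|λ(T)| sorted: 0.5244, 0.4415, 0.2127, 0.2127, 0.1807.
ρ(T) = max|λ| = 0.5244; 0.5244 < 1, so it converges for any x₀.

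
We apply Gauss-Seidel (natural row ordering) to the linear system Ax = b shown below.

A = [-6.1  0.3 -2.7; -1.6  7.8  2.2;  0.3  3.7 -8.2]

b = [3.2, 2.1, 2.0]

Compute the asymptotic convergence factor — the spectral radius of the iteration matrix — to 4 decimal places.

A = D + L + U where D = diag(-6.1, 7.8, -8.2).
Gauss-Seidel: T = -(D+L)⁻¹U, row 0 first, T[0,2] = -(-2.7)/(-6.1) = -0.4426; later rows by forward substitution.
  T[0,:] = [+0.0000  +0.0492  -0.4426]
  T[1,:] = [+0.0000  +0.0101  -0.3728]
  T[2,:] = [+0.0000  +0.0064  -0.1844]
|roots of det(T-λI)|: 0.1714, 0.0030, 0.0000.
ρ = 0.1714; 0.1714 < 1: convergent.

0.1714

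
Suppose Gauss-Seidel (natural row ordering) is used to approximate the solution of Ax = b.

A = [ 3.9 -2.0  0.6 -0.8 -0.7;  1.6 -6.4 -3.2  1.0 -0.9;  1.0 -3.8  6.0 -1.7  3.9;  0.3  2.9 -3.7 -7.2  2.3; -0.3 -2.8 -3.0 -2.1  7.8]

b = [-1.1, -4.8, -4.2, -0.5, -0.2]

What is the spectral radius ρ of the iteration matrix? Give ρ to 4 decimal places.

0.8579

Let D = diag(3.9, -6.4, 6, -7.2, 7.8); L, U the strict triangles.
T_GS = -(D+L)⁻¹U: row 0 first, T[0,4] = -(-0.7)/(3.9) = +0.1795; later rows by forward substitution.
  T[0,:] = [+0.0000, +0.5128, -0.1538, +0.2051, +0.1795]
  T[1,:] = [+0.0000, +0.1282, -0.5385, +0.2075, -0.0958]
  T[2,:] = [+0.0000, -0.0043, -0.3154, +0.3806, -0.7406]
  T[3,:] = [+0.0000, +0.0752, -0.0612, -0.1034, +0.6689]
  T[4,:] = [+0.0000, +0.0843, -0.3370, +0.2009, -0.1322]
|eigenvalues of T|: 0.8579, 0.3739, 0.0916, 0.0304, 0.0000.
ρ = 0.8579; 0.8579 < 1: convergent.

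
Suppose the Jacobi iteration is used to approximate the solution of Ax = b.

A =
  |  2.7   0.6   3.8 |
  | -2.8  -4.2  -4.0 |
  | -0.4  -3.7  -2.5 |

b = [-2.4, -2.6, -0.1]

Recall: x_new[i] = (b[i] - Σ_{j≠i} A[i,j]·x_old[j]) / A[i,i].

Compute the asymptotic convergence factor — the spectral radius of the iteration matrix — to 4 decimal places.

Write A = D+L+U with D = diag(2.7, -4.2, -2.5).
Jacobi T = -D⁻¹(L+U): T[2,1] = -(-3.7)/(-2.5) = -1.4800; T[2,2] = 0.
  T[0,:] = [+0.0000  -0.2222  -1.4074]
  T[1,:] = [-0.6667  +0.0000  -0.9524]
  T[2,:] = [-0.1600  -1.4800  +0.0000]
|roots of det(T-λI)|: 1.6296, 0.9343, 0.9343.
spectral radius ρ = 1.6296; 1.6296 > 1: divergent.

1.6296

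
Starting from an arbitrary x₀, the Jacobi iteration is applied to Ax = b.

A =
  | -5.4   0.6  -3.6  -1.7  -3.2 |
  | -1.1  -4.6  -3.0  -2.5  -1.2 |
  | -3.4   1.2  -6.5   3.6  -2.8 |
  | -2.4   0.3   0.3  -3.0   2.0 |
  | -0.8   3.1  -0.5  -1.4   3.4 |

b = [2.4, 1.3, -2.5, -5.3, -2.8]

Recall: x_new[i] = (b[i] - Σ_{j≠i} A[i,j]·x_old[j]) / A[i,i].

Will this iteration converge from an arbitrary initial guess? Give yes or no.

no

Split A = D + L + U, D = diag(-5.4, -4.6, -6.5, -3, 3.4).
Jacobi: T = -D⁻¹(L+U), T[4,2] = -(-0.5)/(3.4) = +0.1471; T[4,4] = 0.
  T[0,:] = [+0.0000, +0.1111, -0.6667, -0.3148, -0.5926]
  T[1,:] = [-0.2391, +0.0000, -0.6522, -0.5435, -0.2609]
  T[2,:] = [-0.5231, +0.1846, +0.0000, +0.5538, -0.4308]
  T[3,:] = [-0.8000, +0.1000, +0.1000, +0.0000, +0.6667]
  T[4,:] = [+0.2353, -0.9118, +0.1471, +0.4118, +0.0000]
eigenvalue magnitudes: 1.2207, 0.8401, 0.6861, 0.6861, 0.1272.
ρ = 1.2207; 1.2207 > 1, so it fails to converge.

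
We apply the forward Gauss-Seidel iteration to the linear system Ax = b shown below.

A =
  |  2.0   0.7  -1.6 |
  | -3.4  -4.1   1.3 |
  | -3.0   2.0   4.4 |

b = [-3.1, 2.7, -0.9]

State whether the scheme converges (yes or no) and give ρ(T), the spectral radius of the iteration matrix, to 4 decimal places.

yes, ρ = 0.9100

A = D + L + U where D = diag(2, -4.1, 4.4).
Gauss-Seidel: T = -(D+L)⁻¹U, row 0 first, T[0,2] = -(-1.6)/(2) = +0.8000; later rows by forward substitution.
  T[0,:] = [+0.0000  -0.3500  +0.8000]
  T[1,:] = [+0.0000  +0.2902  -0.3463]
  T[2,:] = [+0.0000  -0.3706  +0.7029]
eigenvalue magnitudes: 0.9100, 0.0832, 0.0000.
spectral radius ρ = 0.9100; 0.9100 < 1 ⇒ converges.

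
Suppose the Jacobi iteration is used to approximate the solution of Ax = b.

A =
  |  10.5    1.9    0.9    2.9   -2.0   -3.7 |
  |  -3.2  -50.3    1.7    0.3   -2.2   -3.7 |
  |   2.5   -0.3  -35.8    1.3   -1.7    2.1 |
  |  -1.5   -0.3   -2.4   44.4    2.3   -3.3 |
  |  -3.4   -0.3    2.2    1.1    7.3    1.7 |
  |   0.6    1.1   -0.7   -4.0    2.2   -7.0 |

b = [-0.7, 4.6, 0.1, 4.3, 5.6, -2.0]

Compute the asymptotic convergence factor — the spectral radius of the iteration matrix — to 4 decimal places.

0.3348

Write A = D+L+U with D = diag(10.5, -50.3, -35.8, 44.4, 7.3, -7).
T_J = -D⁻¹(L+U): T[4,2] = -(2.2)/(7.3) = -0.3014; T[4,4] = 0.
  T[0,:] = [+0.0000, -0.1810, -0.0857, -0.2762, +0.1905, +0.3524]
  T[1,:] = [-0.0636, +0.0000, +0.0338, +0.0060, -0.0437, -0.0736]
  T[2,:] = [+0.0698, -0.0084, +0.0000, +0.0363, -0.0475, +0.0587]
  T[3,:] = [+0.0338, +0.0068, +0.0541, +0.0000, -0.0518, +0.0743]
  T[4,:] = [+0.4658, +0.0411, -0.3014, -0.1507, +0.0000, -0.2329]
  T[5,:] = [+0.0857, +0.1571, -0.1000, -0.5714, +0.3143, +0.0000]
|eigenvalues of T|: 0.3348, 0.2305, 0.2305, 0.1560, 0.1560, 0.0164.
ρ = 0.3348; 0.3348 < 1 ⇒ converges.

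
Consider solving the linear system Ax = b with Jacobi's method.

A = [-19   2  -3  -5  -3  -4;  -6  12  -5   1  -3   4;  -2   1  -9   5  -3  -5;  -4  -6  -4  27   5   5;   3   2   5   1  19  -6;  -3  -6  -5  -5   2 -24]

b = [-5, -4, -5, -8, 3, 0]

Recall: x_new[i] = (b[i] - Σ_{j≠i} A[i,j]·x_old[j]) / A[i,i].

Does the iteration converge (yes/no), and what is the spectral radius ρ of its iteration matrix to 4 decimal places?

Let D = diag(-19, 12, -9, 27, 19, -24); L, U the strict triangles.
Jacobi: T = -D⁻¹(L+U), T[1,0] = -(-6)/(12) = +0.5000; T[1,1] = 0.
  T[0,:] = [+0.0000  +0.1053  -0.1579  -0.2632  -0.1579  -0.2105]
  T[1,:] = [+0.5000  +0.0000  +0.4167  -0.0833  +0.2500  -0.3333]
  T[2,:] = [-0.2222  +0.1111  +0.0000  +0.5556  -0.3333  -0.5556]
  T[3,:] = [+0.1481  +0.2222  +0.1481  +0.0000  -0.1852  -0.1852]
  T[4,:] = [-0.1579  -0.1053  -0.2632  -0.0526  +0.0000  +0.3158]
  T[5,:] = [-0.1250  -0.2500  -0.2083  -0.2083  +0.0833  +0.0000]
moduli |λ_i(T)| = 0.8576, 0.4465, 0.4465, 0.1647, 0.1297, 0.1297.
ρ = 0.8576; 0.8576 < 1 ⇒ converges.

yes, ρ = 0.8576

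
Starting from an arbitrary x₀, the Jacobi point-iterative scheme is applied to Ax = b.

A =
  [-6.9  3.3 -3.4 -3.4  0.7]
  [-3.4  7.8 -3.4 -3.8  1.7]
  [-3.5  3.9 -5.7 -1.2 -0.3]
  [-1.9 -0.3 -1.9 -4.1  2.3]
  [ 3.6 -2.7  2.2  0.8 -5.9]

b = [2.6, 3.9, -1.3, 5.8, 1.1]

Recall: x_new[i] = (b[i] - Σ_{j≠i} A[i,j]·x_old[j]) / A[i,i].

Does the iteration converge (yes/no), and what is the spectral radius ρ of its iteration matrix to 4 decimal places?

Let D = diag(-6.9, 7.8, -5.7, -4.1, -5.9); L, U the strict triangles.
T_J = -D⁻¹(L+U): T[0,1] = -(3.3)/(-6.9) = +0.4783; T[0,0] = 0.
  T[0,:] = [+0.0000, +0.4783, -0.4928, -0.4928, +0.1014]
  T[1,:] = [+0.4359, +0.0000, +0.4359, +0.4872, -0.2179]
  T[2,:] = [-0.6140, +0.6842, +0.0000, -0.2105, -0.0526]
  T[3,:] = [-0.4634, -0.0732, -0.4634, +0.0000, +0.5610]
  T[4,:] = [+0.6102, -0.4576, +0.3729, +0.1356, +0.0000]
eigenvalue magnitudes: 1.5148, 0.5328, 0.5328, 0.4779, 0.2514.
ρ(T) = max|λ| = 1.5148; 1.5148 > 1 ⇒ diverges.

no, ρ = 1.5148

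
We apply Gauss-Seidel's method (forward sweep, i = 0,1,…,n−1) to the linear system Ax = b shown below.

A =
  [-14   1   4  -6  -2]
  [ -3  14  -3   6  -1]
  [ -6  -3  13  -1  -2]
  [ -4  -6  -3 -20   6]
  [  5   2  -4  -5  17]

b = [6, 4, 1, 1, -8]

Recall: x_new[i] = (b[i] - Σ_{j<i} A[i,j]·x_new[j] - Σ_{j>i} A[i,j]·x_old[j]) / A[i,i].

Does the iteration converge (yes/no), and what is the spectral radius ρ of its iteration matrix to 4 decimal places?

yes, ρ = 0.5976

A = D + L + U where D = diag(-14, 14, 13, -20, 17).
T_GS = -(D+L)⁻¹U: row 0 first, T[0,3] = -(-6)/(-14) = -0.4286; later rows by forward substitution.
  T[0,:] = [+0.0000, +0.0714, +0.2857, -0.4286, -0.1429]
  T[1,:] = [+0.0000, +0.0153, +0.2755, -0.5204, +0.0408]
  T[2,:] = [+0.0000, +0.0365, +0.1954, -0.2410, +0.0973]
  T[3,:] = [+0.0000, -0.0244, -0.1691, +0.2780, +0.3017]
  T[4,:] = [+0.0000, -0.0214, -0.1202, +0.2123, +0.1489]
|eigenvalues of T|: 0.5976, 0.1015, 0.0414, 0.0414, 0.0000.
ρ = 0.5976; 0.5976 < 1: convergent.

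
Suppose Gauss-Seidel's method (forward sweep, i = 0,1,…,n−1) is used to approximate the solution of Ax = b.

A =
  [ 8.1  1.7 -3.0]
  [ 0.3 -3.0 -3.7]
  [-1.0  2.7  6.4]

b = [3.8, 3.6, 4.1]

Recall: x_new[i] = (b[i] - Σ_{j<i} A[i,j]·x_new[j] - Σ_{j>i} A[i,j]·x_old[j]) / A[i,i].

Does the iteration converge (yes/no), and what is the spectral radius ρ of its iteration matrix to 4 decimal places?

A = D + L + U where D = diag(8.1, -3, 6.4).
Gauss-Seidel: T = -(D+L)⁻¹U, row 0 first, T[0,1] = -(1.7)/(8.1) = -0.2099; later rows by forward substitution.
  T[0,:] = [+0.0000  -0.2099  +0.3704]
  T[1,:] = [+0.0000  -0.0210  -1.1963]
  T[2,:] = [+0.0000  -0.0239  +0.5626]
eigenvalue magnitudes: 0.6081, 0.0665, 0.0000.
ρ = 0.6081; 0.6081 < 1 ⇒ converges.

yes, ρ = 0.6081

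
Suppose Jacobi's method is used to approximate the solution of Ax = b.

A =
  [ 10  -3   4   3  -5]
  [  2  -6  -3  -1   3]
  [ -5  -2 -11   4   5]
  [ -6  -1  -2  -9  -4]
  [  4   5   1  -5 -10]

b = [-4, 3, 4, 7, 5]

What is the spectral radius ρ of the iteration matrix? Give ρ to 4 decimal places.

Diagonal D = diag(10, -6, -11, -9, -10); L, U strict lower/upper.
Jacobi T = -D⁻¹(L+U): T[4,0] = -(4)/(-10) = +0.4000; T[4,4] = 0.
  T[0,:] = [+0.0000  +0.3000  -0.4000  -0.3000  +0.5000]
  T[1,:] = [+0.3333  +0.0000  -0.5000  -0.1667  +0.5000]
  T[2,:] = [-0.4545  -0.1818  +0.0000  +0.3636  +0.4545]
  T[3,:] = [-0.6667  -0.1111  -0.2222  +0.0000  -0.4444]
  T[4,:] = [+0.4000  +0.5000  +0.1000  -0.5000  +0.0000]
moduli |λ_i(T)| = 1.2478, 0.6658, 0.6658, 0.1581, 0.0814.
ρ(T) = max|λ| = 1.2478; 1.2478 > 1, so it fails to converge.

1.2478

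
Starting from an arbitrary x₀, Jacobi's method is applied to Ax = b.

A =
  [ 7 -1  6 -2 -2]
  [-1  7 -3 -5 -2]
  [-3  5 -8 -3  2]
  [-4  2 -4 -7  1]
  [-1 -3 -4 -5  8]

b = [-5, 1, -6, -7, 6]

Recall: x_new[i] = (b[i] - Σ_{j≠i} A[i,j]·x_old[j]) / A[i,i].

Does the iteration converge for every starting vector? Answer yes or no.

Write A = D+L+U with D = diag(7, 7, -8, -7, 8).
Jacobi T = -D⁻¹(L+U): T[2,3] = -(-3)/(-8) = -0.3750; T[2,2] = 0.
  T[0,:] = [+0.0000, +0.1429, -0.8571, +0.2857, +0.2857]
  T[1,:] = [+0.1429, +0.0000, +0.4286, +0.7143, +0.2857]
  T[2,:] = [-0.3750, +0.6250, +0.0000, -0.3750, +0.2500]
  T[3,:] = [-0.5714, +0.2857, -0.5714, +0.0000, +0.1429]
  T[4,:] = [+0.1250, +0.3750, +0.5000, +0.6250, +0.0000]
|eigenvalues of T|: 1.2997, 0.8724, 0.5667, 0.5667, 0.3082.
ρ(T) = max|λ| = 1.2997; 1.2997 > 1: divergent.

no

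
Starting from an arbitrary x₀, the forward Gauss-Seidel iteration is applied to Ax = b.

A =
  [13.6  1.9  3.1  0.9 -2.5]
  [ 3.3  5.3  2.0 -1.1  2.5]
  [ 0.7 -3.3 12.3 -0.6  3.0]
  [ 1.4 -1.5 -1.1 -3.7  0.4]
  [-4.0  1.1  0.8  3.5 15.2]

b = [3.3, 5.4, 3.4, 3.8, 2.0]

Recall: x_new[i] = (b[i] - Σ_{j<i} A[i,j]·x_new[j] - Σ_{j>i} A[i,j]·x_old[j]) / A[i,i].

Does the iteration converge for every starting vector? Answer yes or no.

yes

Write A = D+L+U with D = diag(13.6, 5.3, 12.3, -3.7, 15.2).
GS T = -(D+L)⁻¹U: row 0 first, T[0,4] = -(-2.5)/(13.6) = +0.1838; later rows by forward substitution.
  T[0,:] = [+0.0000 -0.1397 -0.2279 -0.0662 +0.1838]
  T[1,:] = [+0.0000 +0.0870 -0.2354 +0.2488 -0.5862]
  T[2,:] = [+0.0000 +0.0313 -0.0502 +0.1193 -0.4116]
  T[3,:] = [+0.0000 -0.0974 +0.0241 -0.1613 +0.5377]
  T[4,:] = [+0.0000 -0.0223 -0.0459 -0.0045 -0.0113]
|roots of det(T-λI)|: 0.2299, 0.0999, 0.0999, 0.0319, 0.0000.
spectral radius ρ = 0.2299; 0.2299 < 1: convergent.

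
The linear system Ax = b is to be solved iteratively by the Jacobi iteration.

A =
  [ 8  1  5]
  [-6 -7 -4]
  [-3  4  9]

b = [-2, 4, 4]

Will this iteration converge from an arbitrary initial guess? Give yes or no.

Write A = D+L+U with D = diag(8, -7, 9).
Jacobi T = -D⁻¹(L+U): T[1,2] = -(-4)/(-7) = -0.5714; T[1,1] = 0.
  T[0,:] = [+0.0000  -0.1250  -0.6250]
  T[1,:] = [-0.8571  +0.0000  -0.5714]
  T[2,:] = [+0.3333  -0.4444  +0.0000]
moduli |λ_i(T)| = 0.6830, 0.5601, 0.5601.
spectral radius ρ = 0.6830; 0.6830 < 1 ⇒ converges.

yes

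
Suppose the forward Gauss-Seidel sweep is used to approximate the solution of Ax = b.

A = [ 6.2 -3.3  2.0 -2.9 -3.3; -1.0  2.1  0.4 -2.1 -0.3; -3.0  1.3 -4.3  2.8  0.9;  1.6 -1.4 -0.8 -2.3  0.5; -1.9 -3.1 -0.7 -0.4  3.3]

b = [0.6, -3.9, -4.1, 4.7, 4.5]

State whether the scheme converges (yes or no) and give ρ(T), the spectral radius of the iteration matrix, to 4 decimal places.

Let D = diag(6.2, 2.1, -4.3, -2.3, 3.3); L, U the strict triangles.
T_GS = -(D+L)⁻¹U: row 0 first, T[0,1] = -(-3.3)/(6.2) = +0.5323; later rows by forward substitution.
  T[0,:] = [+0.0000 +0.5323 -0.3226 +0.4677 +0.5323]
  T[1,:] = [+0.0000 +0.2535 -0.3441 +1.2227 +0.3963]
  T[2,:] = [+0.0000 -0.2947 +0.1210 +0.6945 -0.0422]
  T[3,:] = [+0.0000 +0.3185 -0.0571 -0.6605 +0.3611]
  T[4,:] = [+0.0000 +0.5206 -0.4902 +1.4852 +0.7136]
|eigenvalues of T|: 1.4427, 1.1583, 0.1720, 0.0287, 0.0000.
ρ(T) = max|λ| = 1.4427; 1.4427 > 1, so it fails to converge.

no, ρ = 1.4427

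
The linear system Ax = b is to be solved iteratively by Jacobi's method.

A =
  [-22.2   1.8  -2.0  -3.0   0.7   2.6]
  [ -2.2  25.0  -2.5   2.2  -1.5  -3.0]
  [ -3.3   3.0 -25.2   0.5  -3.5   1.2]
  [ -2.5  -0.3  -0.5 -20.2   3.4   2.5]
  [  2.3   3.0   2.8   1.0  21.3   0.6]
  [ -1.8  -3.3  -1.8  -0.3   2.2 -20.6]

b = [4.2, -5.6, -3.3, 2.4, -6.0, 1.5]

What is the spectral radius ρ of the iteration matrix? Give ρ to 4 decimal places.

0.2357

Let D = diag(-22.2, 25, -25.2, -20.2, 21.3, -20.6); L, U the strict triangles.
Jacobi: T = -D⁻¹(L+U), T[5,2] = -(-1.8)/(-20.6) = -0.0874; T[5,5] = 0.
  T[0,:] = [+0.0000 +0.0811 -0.0901 -0.1351 +0.0315 +0.1171]
  T[1,:] = [+0.0880 +0.0000 +0.1000 -0.0880 +0.0600 +0.1200]
  T[2,:] = [-0.1310 +0.1190 +0.0000 +0.0198 -0.1389 +0.0476]
  T[3,:] = [-0.1238 -0.0149 -0.0248 +0.0000 +0.1683 +0.1238]
  T[4,:] = [-0.1080 -0.1408 -0.1315 -0.0469 +0.0000 -0.0282]
  T[5,:] = [-0.0874 -0.1602 -0.0874 -0.0146 +0.1068 +0.0000]
moduli |λ_i(T)| = 0.2357, 0.1951, 0.1951, 0.1716, 0.0846, 0.0083.
ρ = 0.2357; 0.2357 < 1, so it converges for any x₀.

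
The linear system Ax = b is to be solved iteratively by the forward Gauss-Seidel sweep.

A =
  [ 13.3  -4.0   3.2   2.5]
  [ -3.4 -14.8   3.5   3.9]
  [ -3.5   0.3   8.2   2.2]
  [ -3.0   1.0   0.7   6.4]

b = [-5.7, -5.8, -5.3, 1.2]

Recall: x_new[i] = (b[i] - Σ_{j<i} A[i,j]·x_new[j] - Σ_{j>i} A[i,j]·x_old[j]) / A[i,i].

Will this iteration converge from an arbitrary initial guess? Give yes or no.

Let D = diag(13.3, -14.8, 8.2, 6.4); L, U the strict triangles.
T_GS = -(D+L)⁻¹U: row 0 first, T[0,1] = -(-4)/(13.3) = +0.3008; later rows by forward substitution.
  T[0,:] = [+0.0000, +0.3008, -0.2406, -0.1880]
  T[1,:] = [+0.0000, -0.0691, +0.2918, +0.3067]
  T[2,:] = [+0.0000, +0.1309, -0.1134, -0.3597]
  T[3,:] = [+0.0000, +0.1375, -0.1460, -0.0967]
eigenvalue magnitudes: 0.5192, 0.1313, 0.1313, 0.0000.
ρ = 0.5192; 0.5192 < 1, so it converges for any x₀.

yes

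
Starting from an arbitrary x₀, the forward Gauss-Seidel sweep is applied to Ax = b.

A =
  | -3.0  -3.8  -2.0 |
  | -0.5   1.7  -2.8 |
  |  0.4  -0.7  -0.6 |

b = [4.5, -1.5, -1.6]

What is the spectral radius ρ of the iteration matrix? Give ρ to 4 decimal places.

Write A = D+L+U with D = diag(-3, 1.7, -0.6).
T_GS = -(D+L)⁻¹U: row 0 first, T[0,2] = -(-2)/(-3) = -0.6667; later rows by forward substitution.
  T[0,:] = [+0.0000 -1.2667 -0.6667]
  T[1,:] = [+0.0000 -0.3725 +1.4510]
  T[2,:] = [+0.0000 -0.4098 -2.1373]
|eigenvalues of T|: 1.6838, 0.8260, 0.0000.
ρ = 1.6838; 1.6838 > 1, so it fails to converge.

1.6838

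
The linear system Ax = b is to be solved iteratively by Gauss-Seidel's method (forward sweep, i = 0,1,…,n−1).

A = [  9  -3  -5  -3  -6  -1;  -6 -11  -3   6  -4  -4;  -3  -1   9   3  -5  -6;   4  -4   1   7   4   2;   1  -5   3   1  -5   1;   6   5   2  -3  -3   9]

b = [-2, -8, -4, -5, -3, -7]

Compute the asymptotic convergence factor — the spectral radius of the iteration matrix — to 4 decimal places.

1.6989

Diagonal D = diag(9, -11, 9, 7, -5, 9); L, U strict lower/upper.
T_GS = -(D+L)⁻¹U: row 0 first, T[0,1] = -(-3)/(9) = +0.3333; later rows by forward substitution.
  T[0,:] = [+0.0000, +0.3333, +0.5556, +0.3333, +0.6667, +0.1111]
  T[1,:] = [+0.0000, -0.1818, -0.5758, +0.3636, -0.7273, -0.4242]
  T[2,:] = [+0.0000, +0.0909, +0.1212, -0.1818, +0.6970, +0.6566]
  T[3,:] = [+0.0000, -0.3074, -0.6638, +0.0433, -1.4675, -0.6854]
  T[4,:] = [+0.0000, +0.2416, +0.6268, -0.3974, +0.9853, +0.9033]
  T[5,:] = [+0.0000, -0.1633, -0.0898, -0.5019, -0.3560, +0.0883]
eigenvalue magnitudes: 1.6989, 0.4376, 0.4376, 0.2903, 0.0244, 0.0000.
ρ(T) = max|λ| = 1.6989; 1.6989 > 1 ⇒ diverges.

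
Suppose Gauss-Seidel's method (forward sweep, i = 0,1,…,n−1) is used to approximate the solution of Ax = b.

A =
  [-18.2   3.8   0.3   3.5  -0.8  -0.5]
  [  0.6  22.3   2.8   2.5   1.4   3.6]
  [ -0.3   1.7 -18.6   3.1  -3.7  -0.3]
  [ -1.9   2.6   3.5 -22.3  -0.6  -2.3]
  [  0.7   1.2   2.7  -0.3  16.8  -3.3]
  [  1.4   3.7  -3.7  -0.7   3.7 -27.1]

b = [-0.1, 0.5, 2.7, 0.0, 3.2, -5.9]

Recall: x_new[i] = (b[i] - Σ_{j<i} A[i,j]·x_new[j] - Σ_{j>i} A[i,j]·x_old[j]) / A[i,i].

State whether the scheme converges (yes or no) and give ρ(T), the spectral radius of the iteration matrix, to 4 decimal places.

yes, ρ = 0.1546

Diagonal D = diag(-18.2, 22.3, -18.6, -22.3, 16.8, -27.1); L, U strict lower/upper.
T_GS = -(D+L)⁻¹U: row 0 first, T[0,2] = -(0.3)/(-18.2) = +0.0165; later rows by forward substitution.
  T[0,:] = [+0.0000 +0.2088 +0.0165 +0.1923 -0.0440 -0.0275]
  T[1,:] = [+0.0000 -0.0056 -0.1260 -0.1173 -0.0616 -0.1607]
  T[2,:] = [+0.0000 -0.0039 -0.0118 +0.1528 -0.2038 -0.0304]
  T[3,:] = [+0.0000 -0.0191 -0.0179 -0.0061 -0.0623 -0.1243]
  T[4,:] = [+0.0000 -0.0080 +0.0099 -0.0243 +0.0379 +0.2117]
  T[5,:] = [+0.0000 +0.0099 -0.0129 -0.0301 +0.0239 +0.0129]
|roots of det(T-λI)|: 0.1546, 0.0812, 0.0812, 0.0600, 0.0195, 0.0000.
ρ(T) = max|λ| = 0.1546; 0.1546 < 1 ⇒ converges.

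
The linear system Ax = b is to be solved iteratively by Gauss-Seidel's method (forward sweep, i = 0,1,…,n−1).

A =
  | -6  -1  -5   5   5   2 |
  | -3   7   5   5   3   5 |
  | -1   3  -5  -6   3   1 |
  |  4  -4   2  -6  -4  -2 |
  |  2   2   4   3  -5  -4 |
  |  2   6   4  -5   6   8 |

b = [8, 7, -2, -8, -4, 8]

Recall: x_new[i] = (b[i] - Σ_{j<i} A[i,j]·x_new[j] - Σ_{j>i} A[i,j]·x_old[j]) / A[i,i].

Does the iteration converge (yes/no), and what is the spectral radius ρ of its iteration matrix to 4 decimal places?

no, ρ = 1.2938

Let D = diag(-6, 7, -5, -6, -5, 8); L, U the strict triangles.
GS T = -(D+L)⁻¹U: row 0 first, T[0,2] = -(-5)/(-6) = -0.8333; later rows by forward substitution.
  T[0,:] = [+0.0000 -0.1667 -0.8333 +0.8333 +0.8333 +0.3333]
  T[1,:] = [+0.0000 -0.0714 -1.0714 -0.3571 -0.0714 -0.5714]
  T[2,:] = [+0.0000 -0.0095 -0.4762 -1.5810 +0.3905 -0.2095]
  T[3,:] = [+0.0000 -0.0667 +0.0000 +0.2667 +0.0667 +0.2000]
  T[4,:] = [+0.0000 -0.1429 -1.1429 -0.9143 +0.6571 -0.9429]
  T[5,:] = [+0.0000 +0.1655 +2.1071 +1.7024 -0.8012 +1.2821]
eigenvalue magnitudes: 1.2938, 0.6494, 0.5885, 0.5885, 0.0655, 0.0000.
spectral radius ρ = 1.2938; 1.2938 > 1: divergent.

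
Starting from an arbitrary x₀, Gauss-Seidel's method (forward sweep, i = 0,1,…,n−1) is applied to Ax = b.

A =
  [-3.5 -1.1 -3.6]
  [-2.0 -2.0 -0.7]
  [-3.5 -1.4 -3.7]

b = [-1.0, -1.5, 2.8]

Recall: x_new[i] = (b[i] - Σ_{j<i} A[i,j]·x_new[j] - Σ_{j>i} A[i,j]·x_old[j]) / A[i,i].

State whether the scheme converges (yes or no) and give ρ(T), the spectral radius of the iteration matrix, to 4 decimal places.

A = D + L + U where D = diag(-3.5, -2, -3.7).
Gauss-Seidel: T = -(D+L)⁻¹U, row 0 first, T[0,2] = -(-3.6)/(-3.5) = -1.0286; later rows by forward substitution.
  T[0,:] = [+0.0000, -0.3143, -1.0286]
  T[1,:] = [+0.0000, +0.3143, +0.6786]
  T[2,:] = [+0.0000, +0.1784, +0.7162]
eigenvalue magnitudes: 0.9170, 0.1135, 0.0000.
spectral radius ρ = 0.9170; 0.9170 < 1 ⇒ converges.

yes, ρ = 0.9170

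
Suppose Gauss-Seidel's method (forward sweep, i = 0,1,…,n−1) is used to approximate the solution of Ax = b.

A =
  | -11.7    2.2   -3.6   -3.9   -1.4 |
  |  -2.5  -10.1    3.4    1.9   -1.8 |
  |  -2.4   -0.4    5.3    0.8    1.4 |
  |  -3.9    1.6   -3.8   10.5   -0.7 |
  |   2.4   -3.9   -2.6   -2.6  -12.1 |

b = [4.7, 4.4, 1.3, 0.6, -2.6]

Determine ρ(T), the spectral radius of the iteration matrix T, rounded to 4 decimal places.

Let D = diag(-11.7, -10.1, 5.3, 10.5, -12.1); L, U the strict triangles.
T_GS = -(D+L)⁻¹U: row 0 first, T[0,1] = -(2.2)/(-11.7) = +0.1880; later rows by forward substitution.
  T[0,:] = [+0.0000  +0.1880  -0.3077  -0.3333  -0.1197]
  T[1,:] = [+0.0000  -0.0465  +0.4128  +0.2706  -0.1486]
  T[2,:] = [+0.0000  +0.0816  -0.1082  -0.2815  -0.3296]
  T[3,:] = [+0.0000  +0.1065  -0.2163  -0.2669  -0.0744]
  T[4,:] = [+0.0000  +0.0119  -0.1243  -0.0355  +0.1110]
|roots of det(T-λI)|: 0.5991, 0.2579, 0.0476, 0.0172, 0.0000.
ρ = 0.5991; 0.5991 < 1 ⇒ converges.

0.5991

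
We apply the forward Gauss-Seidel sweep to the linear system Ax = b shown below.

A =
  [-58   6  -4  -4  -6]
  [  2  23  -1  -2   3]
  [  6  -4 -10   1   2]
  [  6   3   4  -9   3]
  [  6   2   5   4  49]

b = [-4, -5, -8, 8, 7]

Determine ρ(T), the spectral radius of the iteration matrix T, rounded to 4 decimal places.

0.1871

A = D + L + U where D = diag(-58, 23, -10, -9, 49).
Gauss-Seidel: T = -(D+L)⁻¹U, row 0 first, T[0,1] = -(6)/(-58) = +0.1034; later rows by forward substitution.
  T[0,:] = [+0.0000  +0.1034  -0.0690  -0.0690  -0.1034]
  T[1,:] = [+0.0000  -0.0090  +0.0495  +0.0930  -0.1214]
  T[2,:] = [+0.0000  +0.0657  -0.0612  +0.0214  +0.1865]
  T[3,:] = [+0.0000  +0.0952  -0.0567  -0.0055  +0.3068]
  T[4,:] = [+0.0000  -0.0268  +0.0173  +0.0029  -0.0265]
moduli |λ_i(T)| = 0.1871, 0.0602, 0.0602, 0.0270, 0.0000.
ρ = 0.1871; 0.1871 < 1 ⇒ converges.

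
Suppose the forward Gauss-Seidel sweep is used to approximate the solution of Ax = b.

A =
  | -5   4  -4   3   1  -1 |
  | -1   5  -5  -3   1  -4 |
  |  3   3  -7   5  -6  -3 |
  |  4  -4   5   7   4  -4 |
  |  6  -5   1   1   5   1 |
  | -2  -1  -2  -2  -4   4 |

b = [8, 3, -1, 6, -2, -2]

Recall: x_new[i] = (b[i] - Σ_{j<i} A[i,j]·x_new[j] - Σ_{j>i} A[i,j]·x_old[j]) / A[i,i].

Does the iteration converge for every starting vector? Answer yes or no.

no

A = D + L + U where D = diag(-5, 5, -7, 7, 5, 4).
Gauss-Seidel: T = -(D+L)⁻¹U, row 0 first, T[0,3] = -(3)/(-5) = +0.6000; later rows by forward substitution.
  T[0,:] = [+0.0000 +0.8000 -0.8000 +0.6000 +0.2000 -0.2000]
  T[1,:] = [+0.0000 +0.1600 +0.8400 +0.7200 -0.1600 +0.7600]
  T[2,:] = [+0.0000 +0.4114 +0.0171 +1.2800 -0.8400 -0.1886]
  T[3,:] = [+0.0000 -0.6596 +0.9249 -0.8457 -0.1771 +1.2547]
  T[4,:] = [+0.0000 -0.7504 +1.6116 -0.0869 -0.1966 +0.5868]
  T[5,:] = [+0.0000 -0.4344 +1.8926 +0.6103 -0.6451 +1.2098]
|eigenvalues of T|: 1.5187, 0.9179, 0.9179, 0.7198, 0.0355, 0.0000.
ρ(T) = max|λ| = 1.5187; 1.5187 > 1 ⇒ diverges.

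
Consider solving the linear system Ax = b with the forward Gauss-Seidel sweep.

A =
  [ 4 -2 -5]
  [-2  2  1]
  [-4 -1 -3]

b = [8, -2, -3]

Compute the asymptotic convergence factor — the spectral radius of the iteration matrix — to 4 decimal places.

1.6222

A = D + L + U where D = diag(4, 2, -3).
GS T = -(D+L)⁻¹U: row 0 first, T[0,1] = -(-2)/(4) = +0.5000; later rows by forward substitution.
  T[0,:] = [+0.0000 +0.5000 +1.2500]
  T[1,:] = [+0.0000 +0.5000 +0.7500]
  T[2,:] = [+0.0000 -0.8333 -1.9167]
|roots of det(T-λI)|: 1.6222, 0.2055, 0.0000.
ρ = 1.6222; 1.6222 > 1, so it fails to converge.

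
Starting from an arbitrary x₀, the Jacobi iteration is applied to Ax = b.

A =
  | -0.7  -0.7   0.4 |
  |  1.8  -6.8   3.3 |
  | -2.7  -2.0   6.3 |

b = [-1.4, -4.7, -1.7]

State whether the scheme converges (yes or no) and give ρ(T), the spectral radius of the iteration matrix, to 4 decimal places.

Let D = diag(-0.7, -6.8, 6.3); L, U the strict triangles.
T_J = -D⁻¹(L+U): T[2,0] = -(-2.7)/(6.3) = +0.4286; T[2,2] = 0.
  T[0,:] = [+0.0000  -1.0000  +0.5714]
  T[1,:] = [+0.2647  +0.0000  +0.4853]
  T[2,:] = [+0.4286  +0.3175  +0.0000]
eigenvalue magnitudes: 0.6247, 0.5060, 0.5060.
ρ = 0.6247; 0.6247 < 1 ⇒ converges.

yes, ρ = 0.6247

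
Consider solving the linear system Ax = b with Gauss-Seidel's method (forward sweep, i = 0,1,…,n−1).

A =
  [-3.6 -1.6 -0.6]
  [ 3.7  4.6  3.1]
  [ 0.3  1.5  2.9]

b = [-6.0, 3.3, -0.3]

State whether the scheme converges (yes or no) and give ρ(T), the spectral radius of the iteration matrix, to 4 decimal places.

A = D + L + U where D = diag(-3.6, 4.6, 2.9).
Gauss-Seidel: T = -(D+L)⁻¹U, row 0 first, T[0,2] = -(-0.6)/(-3.6) = -0.1667; later rows by forward substitution.
  T[0,:] = [+0.0000, -0.4444, -0.1667]
  T[1,:] = [+0.0000, +0.3575, -0.5399]
  T[2,:] = [+0.0000, -0.1389, +0.2965]
|eigenvalues of T|: 0.6025, 0.0514, 0.0000.
spectral radius ρ = 0.6025; 0.6025 < 1 ⇒ converges.

yes, ρ = 0.6025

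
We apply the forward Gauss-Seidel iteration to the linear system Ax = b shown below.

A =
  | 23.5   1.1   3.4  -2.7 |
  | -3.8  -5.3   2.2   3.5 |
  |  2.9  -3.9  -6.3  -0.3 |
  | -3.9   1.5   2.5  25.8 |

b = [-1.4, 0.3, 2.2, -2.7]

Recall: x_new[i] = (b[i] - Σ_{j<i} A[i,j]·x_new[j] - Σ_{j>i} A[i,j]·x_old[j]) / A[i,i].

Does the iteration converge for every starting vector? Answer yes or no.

Diagonal D = diag(23.5, -5.3, -6.3, 25.8); L, U strict lower/upper.
Gauss-Seidel: T = -(D+L)⁻¹U, row 0 first, T[0,3] = -(-2.7)/(23.5) = +0.1149; later rows by forward substitution.
  T[0,:] = [+0.0000  -0.0468  -0.1447  +0.1149]
  T[1,:] = [+0.0000  +0.0336  +0.5188  +0.5780]
  T[2,:] = [+0.0000  -0.0423  -0.3878  -0.3525]
  T[3,:] = [+0.0000  -0.0049  -0.0145  +0.0179]
eigenvalue magnitudes: 0.3340, 0.0216, 0.0194, 0.0000.
ρ(T) = max|λ| = 0.3340; 0.3340 < 1, so it converges for any x₀.

yes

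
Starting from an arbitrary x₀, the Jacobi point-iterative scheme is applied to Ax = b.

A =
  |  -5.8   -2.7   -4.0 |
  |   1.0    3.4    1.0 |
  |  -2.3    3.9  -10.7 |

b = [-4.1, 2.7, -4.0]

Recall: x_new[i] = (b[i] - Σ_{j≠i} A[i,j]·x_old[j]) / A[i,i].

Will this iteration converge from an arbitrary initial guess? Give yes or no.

Let D = diag(-5.8, 3.4, -10.7); L, U the strict triangles.
Jacobi T = -D⁻¹(L+U): T[2,1] = -(3.9)/(-10.7) = +0.3645; T[2,2] = 0.
  T[0,:] = [+0.0000, -0.4655, -0.6897]
  T[1,:] = [-0.2941, +0.0000, -0.2941]
  T[2,:] = [-0.2150, +0.3645, +0.0000]
eigenvalue magnitudes: 0.5143, 0.2942, 0.2942.
spectral radius ρ = 0.5143; 0.5143 < 1: convergent.

yes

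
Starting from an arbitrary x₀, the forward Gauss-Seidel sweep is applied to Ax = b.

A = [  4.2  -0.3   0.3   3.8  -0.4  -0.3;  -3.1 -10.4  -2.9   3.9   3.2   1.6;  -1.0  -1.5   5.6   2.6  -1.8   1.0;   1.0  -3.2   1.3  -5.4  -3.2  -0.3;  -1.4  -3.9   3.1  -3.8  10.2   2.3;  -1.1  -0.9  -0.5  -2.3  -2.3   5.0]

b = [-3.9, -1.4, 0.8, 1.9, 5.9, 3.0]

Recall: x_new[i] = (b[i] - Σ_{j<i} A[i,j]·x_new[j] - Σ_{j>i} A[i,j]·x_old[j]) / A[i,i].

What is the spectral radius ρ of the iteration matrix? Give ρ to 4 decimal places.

0.8706

A = D + L + U where D = diag(4.2, -10.4, 5.6, -5.4, 10.2, 5).
T_GS = -(D+L)⁻¹U: row 0 first, T[0,2] = -(0.3)/(4.2) = -0.0714; later rows by forward substitution.
  T[0,:] = [+0.0000, +0.0714, -0.0714, -0.9048, +0.0952, +0.0714]
  T[1,:] = [+0.0000, -0.0213, -0.2576, +0.6447, +0.2793, +0.1326]
  T[2,:] = [+0.0000, +0.0071, -0.0817, -0.4532, +0.4132, -0.1303]
  T[3,:] = [+0.0000, +0.0275, +0.1197, -0.6587, -0.6410, -0.1523]
  T[4,:] = [+0.0000, +0.0098, -0.0388, +0.0147, -0.2445, -0.1821]
  T[5,:] = [+0.0000, +0.0298, -0.0330, -0.4246, -0.2948, -0.1273]
|eigenvalues of T|: 0.8706, 0.3428, 0.3428, 0.1012, 0.0263, 0.0000.
spectral radius ρ = 0.8706; 0.8706 < 1 ⇒ converges.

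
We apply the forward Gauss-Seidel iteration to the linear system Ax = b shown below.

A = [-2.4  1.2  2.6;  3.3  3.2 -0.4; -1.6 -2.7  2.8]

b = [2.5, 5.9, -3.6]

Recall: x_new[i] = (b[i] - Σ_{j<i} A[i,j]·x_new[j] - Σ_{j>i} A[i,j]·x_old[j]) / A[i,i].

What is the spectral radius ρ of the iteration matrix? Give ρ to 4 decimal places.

0.8933

Write A = D+L+U with D = diag(-2.4, 3.2, 2.8).
GS T = -(D+L)⁻¹U: row 0 first, T[0,2] = -(2.6)/(-2.4) = +1.0833; later rows by forward substitution.
  T[0,:] = [+0.0000 +0.5000 +1.0833]
  T[1,:] = [+0.0000 -0.5156 -0.9922]
  T[2,:] = [+0.0000 -0.2115 -0.3377]
|eigenvalues of T|: 0.8933, 0.0400, 0.0000.
spectral radius ρ = 0.8933; 0.8933 < 1 ⇒ converges.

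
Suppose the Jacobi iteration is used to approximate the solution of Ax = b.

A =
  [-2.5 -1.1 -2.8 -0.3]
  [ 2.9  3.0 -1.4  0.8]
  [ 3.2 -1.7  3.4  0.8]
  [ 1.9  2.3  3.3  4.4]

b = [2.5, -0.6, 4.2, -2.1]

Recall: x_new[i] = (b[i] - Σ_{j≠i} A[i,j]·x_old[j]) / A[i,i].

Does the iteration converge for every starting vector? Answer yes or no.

Write A = D+L+U with D = diag(-2.5, 3, 3.4, 4.4).
Jacobi T = -D⁻¹(L+U): T[0,2] = -(-2.8)/(-2.5) = -1.1200; T[0,0] = 0.
  T[0,:] = [+0.0000 -0.4400 -1.1200 -0.1200]
  T[1,:] = [-0.9667 +0.0000 +0.4667 -0.2667]
  T[2,:] = [-0.9412 +0.5000 +0.0000 -0.2353]
  T[3,:] = [-0.4318 -0.5227 -0.7500 +0.0000]
|roots of det(T-λI)|: 1.5441, 1.2187, 0.5080, 0.1826.
ρ(T) = max|λ| = 1.5441; 1.5441 > 1, so it fails to converge.

no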